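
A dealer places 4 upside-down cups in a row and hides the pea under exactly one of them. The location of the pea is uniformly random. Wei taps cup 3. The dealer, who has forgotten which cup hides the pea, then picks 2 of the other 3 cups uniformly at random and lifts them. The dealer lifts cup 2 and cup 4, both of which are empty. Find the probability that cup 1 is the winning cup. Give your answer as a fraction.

Consider each possible location of the pea in turn.
If it is under either of cups 1 and 3 (prior 1/4 each): the dealer picks exactly this set with probability 1/3 regardless, and none is the prize; weight (1/4)·(1/3) = 1/12 each.
If it is under either of cups 2 and 4 (prior 1/4 each): that cup was opened and seen not to hold the prize — ruled out; weight (1/4)·0 = 0 each.
The weights sum to 1/6.
So P(the pea under cup 1 | the dealer opened cup 2 and cup 4) = (1/12) / (1/6) = 1/2.

1/2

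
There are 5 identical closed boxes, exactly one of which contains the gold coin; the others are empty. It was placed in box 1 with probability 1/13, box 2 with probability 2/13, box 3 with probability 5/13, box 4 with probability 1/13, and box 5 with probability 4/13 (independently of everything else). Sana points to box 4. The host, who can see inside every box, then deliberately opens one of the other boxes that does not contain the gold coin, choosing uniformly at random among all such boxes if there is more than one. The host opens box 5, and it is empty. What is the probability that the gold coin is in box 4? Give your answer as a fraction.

Consider each possible location of the gold coin in turn.
If it is in box 1 (prior 1/13): the host has 3 equally likely choices, so probability 1/3; weight (1/13)·(1/3) = 1/39.
If it is in box 2 (prior 2/13): the host has 3 equally likely choices, so probability 1/3; weight (2/13)·(1/3) = 2/39.
If it is in box 3 (prior 5/13): the host has 3 equally likely choices, so probability 1/3; weight (5/13)·(1/3) = 5/39.
If it is in box 4 (prior 1/13): the host has 4 equally likely choices, so probability 1/4; weight (1/13)·(1/4) = 1/52.
If it is in box 5 (prior 4/13): the host opened box 5, so this case is ruled out; weight (4/13)·0 = 0.
The weights sum to 35/156.
So P(the gold coin in box 4 | the host opened box 5) = (1/52) / (35/156) = 3/35.

3/35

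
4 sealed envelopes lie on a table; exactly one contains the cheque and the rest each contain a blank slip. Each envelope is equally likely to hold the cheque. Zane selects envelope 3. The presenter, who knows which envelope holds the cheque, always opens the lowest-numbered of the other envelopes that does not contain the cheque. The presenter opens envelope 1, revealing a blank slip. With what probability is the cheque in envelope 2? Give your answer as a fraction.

Apply Bayes' rule, conditioning on where the cheque actually is.
If it is in envelope 1 (prior 1/4): the presenter opened envelope 1, so this case is ruled out; weight (1/4)·0 = 0.
If it is in any of envelopes 2, 3, and 4 (prior 1/4 each): envelope 1 is the lowest-numbered option available, probability 1; weight (1/4)·1 = 1/4 each.
The weights sum to 3/4.
So P(the cheque in envelope 2 | the presenter opened envelope 1) = (1/4) / (3/4) = 1/3.

1/3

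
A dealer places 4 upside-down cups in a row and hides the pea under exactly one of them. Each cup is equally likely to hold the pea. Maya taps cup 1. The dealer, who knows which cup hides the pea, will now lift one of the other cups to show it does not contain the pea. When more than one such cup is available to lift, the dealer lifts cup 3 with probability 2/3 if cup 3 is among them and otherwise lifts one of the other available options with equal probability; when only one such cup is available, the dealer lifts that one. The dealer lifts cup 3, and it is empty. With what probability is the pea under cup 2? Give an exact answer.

Consider each possible location of the pea in turn.
If it is under any of cups 1, 2, and 4 (prior 1/4 each): cup 3 is available, opened with probability 2/3; weight (1/4)·(2/3) = 1/6 each.
If it is under cup 3 (prior 1/4): the dealer opened cup 3, so this case is ruled out; weight (1/4)·0 = 0.
The weights sum to 1/2.
So P(the pea under cup 2 | the dealer opened cup 3) = (1/6) / (1/2) = 1/3.

1/3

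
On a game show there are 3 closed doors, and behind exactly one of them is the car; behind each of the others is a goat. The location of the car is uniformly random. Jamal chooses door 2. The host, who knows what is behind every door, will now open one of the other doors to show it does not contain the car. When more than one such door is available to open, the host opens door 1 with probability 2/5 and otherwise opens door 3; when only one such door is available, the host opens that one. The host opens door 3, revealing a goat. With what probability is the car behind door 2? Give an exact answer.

3/8

Apply Bayes' rule, conditioning on where the car actually is.
If it is behind door 1 (prior 1/3): only door 3 is available, probability 1; weight (1/3)·1 = 1/3.
If it is behind door 2 (prior 1/3): door 1 is available but not opened, probability 3/5; weight (1/3)·(3/5) = 1/5.
If it is behind door 3 (prior 1/3): the host opened door 3, so this case is ruled out; weight (1/3)·0 = 0.
The weights sum to 8/15.
So P(the car behind door 2 | the host opened door 3) = (1/5) / (8/15) = 3/8.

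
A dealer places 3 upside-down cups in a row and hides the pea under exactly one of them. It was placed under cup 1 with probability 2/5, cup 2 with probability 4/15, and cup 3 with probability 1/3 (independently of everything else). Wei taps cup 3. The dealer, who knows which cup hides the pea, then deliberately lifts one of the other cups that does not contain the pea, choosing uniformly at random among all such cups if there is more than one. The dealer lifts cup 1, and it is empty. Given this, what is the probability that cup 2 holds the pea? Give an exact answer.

8/13

Consider each possible location of the pea in turn.
If it is under cup 1 (prior 2/5): the dealer opened cup 1, so this case is ruled out; weight (2/5)·0 = 0.
If it is under cup 2 (prior 4/15): the dealer has no choice, probability 1; weight (4/15)·1 = 4/15.
If it is under cup 3 (prior 1/3): the dealer has 2 equally likely choices, so probability 1/2; weight (1/3)·(1/2) = 1/6.
The weights sum to 13/30.
So P(the pea under cup 2 | the dealer opened cup 1) = (4/15) / (13/30) = 8/13.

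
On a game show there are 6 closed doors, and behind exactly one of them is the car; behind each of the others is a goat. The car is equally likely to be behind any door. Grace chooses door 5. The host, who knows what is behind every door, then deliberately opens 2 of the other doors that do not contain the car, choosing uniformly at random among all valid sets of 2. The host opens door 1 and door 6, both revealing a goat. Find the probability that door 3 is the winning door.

5/18

Consider each possible location of the car in turn.
If it is behind either of doors 1 and 6 (prior 1/6 each): that door was opened and seen not to hold the prize — ruled out; weight (1/6)·0 = 0 each.
If it is behind any of doors 2, 3, and 4 (prior 1/6 each): the host has 6 equally likely choices, so probability 1/6; weight (1/6)·(1/6) = 1/36 each.
If it is behind door 5 (prior 1/6): the host has 10 equally likely choices, so probability 1/10; weight (1/6)·(1/10) = 1/60.
The weights sum to 1/10.
So P(the car behind door 3 | the host opened door 1 and door 6) = (1/36) / (1/10) = 5/18.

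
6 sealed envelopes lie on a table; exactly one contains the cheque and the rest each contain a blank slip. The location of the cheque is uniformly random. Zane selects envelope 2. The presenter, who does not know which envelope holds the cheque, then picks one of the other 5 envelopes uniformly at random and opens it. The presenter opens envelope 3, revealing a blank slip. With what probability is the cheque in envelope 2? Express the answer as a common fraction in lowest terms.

Condition on the true location of the cheque.
If it is in any of envelopes 1, 2, 4, 5, and 6 (prior 1/6 each): the presenter picks envelope 3 with probability 1/5 regardless, and it is not the prize; weight (1/6)·(1/5) = 1/30 each.
If it is in envelope 3 (prior 1/6): the presenter opened envelope 3, so this case is ruled out; weight (1/6)·0 = 0.
The weights sum to 1/6.
So P(the cheque in envelope 2 | the presenter opened envelope 3) = (1/30) / (1/6) = 1/5.

1/5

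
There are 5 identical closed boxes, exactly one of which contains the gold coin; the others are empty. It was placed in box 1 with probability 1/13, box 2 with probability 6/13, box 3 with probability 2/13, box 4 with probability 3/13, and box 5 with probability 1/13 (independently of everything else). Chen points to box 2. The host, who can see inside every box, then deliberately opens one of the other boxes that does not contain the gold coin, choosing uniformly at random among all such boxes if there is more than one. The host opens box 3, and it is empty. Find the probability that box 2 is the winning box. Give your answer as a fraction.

Consider each possible location of the gold coin in turn.
If it is in either of boxes 1 and 5 (prior 1/13 each): the host has 3 equally likely choices, so probability 1/3; weight (1/13)·(1/3) = 1/39 each.
If it is in box 2 (prior 6/13): the host has 4 equally likely choices, so probability 1/4; weight (6/13)·(1/4) = 3/26.
If it is in box 3 (prior 2/13): the host opened box 3, so this case is ruled out; weight (2/13)·0 = 0.
If it is in box 4 (prior 3/13): the host has 3 equally likely choices, so probability 1/3; weight (3/13)·(1/3) = 1/13.
The weights sum to 19/78.
So P(the gold coin in box 2 | the host opened box 3) = (3/26) / (19/78) = 9/19.

9/19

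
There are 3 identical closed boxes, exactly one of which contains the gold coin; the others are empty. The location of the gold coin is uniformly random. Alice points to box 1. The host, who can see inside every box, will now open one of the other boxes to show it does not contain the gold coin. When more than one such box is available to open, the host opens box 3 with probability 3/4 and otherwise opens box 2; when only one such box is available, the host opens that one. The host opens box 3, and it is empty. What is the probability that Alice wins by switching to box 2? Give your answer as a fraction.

Consider each possible location of the gold coin in turn.
If it is in box 1 (prior 1/3): box 3 is available, opened with probability 3/4; weight (1/3)·(3/4) = 1/4.
If it is in box 2 (prior 1/3): only box 3 is available, probability 1; weight (1/3)·1 = 1/3.
If it is in box 3 (prior 1/3): the host opened box 3, so this case is ruled out; weight (1/3)·0 = 0.
The weights sum to 7/12.
So P(the gold coin in box 2 | the host opened box 3) = (1/3) / (7/12) = 4/7.

4/7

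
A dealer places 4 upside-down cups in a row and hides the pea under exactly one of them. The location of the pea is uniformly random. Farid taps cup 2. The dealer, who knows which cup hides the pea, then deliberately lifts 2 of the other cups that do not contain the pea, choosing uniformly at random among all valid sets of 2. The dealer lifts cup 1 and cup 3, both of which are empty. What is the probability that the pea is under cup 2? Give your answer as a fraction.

1/4

Condition on the true location of the pea.
If it is under either of cups 1 and 3 (prior 1/4 each): that cup was opened and seen not to hold the prize — ruled out; weight (1/4)·0 = 0 each.
If it is under cup 2 (prior 1/4): the dealer has 3 equally likely choices, so probability 1/3; weight (1/4)·(1/3) = 1/12.
If it is under cup 4 (prior 1/4): the dealer has no choice, probability 1; weight (1/4)·1 = 1/4.
The weights sum to 1/3.
So P(the pea under cup 2 | the dealer opened cup 1 and cup 3) = (1/12) / (1/3) = 1/4.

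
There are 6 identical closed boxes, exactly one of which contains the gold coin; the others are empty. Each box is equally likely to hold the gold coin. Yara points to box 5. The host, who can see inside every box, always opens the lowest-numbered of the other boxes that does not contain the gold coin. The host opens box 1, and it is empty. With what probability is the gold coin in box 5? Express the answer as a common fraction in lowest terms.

1/5

Consider each possible location of the gold coin in turn.
If it is in box 1 (prior 1/6): the host opened box 1, so this case is ruled out; weight (1/6)·0 = 0.
If it is in any of boxes 2, 3, 4, 5, and 6 (prior 1/6 each): box 1 is the lowest-numbered option available, probability 1; weight (1/6)·1 = 1/6 each.
The weights sum to 5/6.
So P(the gold coin in box 5 | the host opened box 1) = (1/6) / (5/6) = 1/5.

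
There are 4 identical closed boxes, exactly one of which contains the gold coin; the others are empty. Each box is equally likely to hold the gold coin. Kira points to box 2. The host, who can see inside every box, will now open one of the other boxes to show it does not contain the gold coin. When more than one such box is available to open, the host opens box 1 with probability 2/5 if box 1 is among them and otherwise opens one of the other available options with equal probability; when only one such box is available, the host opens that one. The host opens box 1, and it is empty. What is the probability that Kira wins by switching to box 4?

1/3

Consider each possible location of the gold coin in turn.
If it is in box 1 (prior 1/4): the host opened box 1, so this case is ruled out; weight (1/4)·0 = 0.
If it is in any of boxes 2, 3, and 4 (prior 1/4 each): box 1 is available, opened with probability 2/5; weight (1/4)·(2/5) = 1/10 each.
The weights sum to 3/10.
So P(the gold coin in box 4 | the host opened box 1) = (1/10) / (3/10) = 1/3.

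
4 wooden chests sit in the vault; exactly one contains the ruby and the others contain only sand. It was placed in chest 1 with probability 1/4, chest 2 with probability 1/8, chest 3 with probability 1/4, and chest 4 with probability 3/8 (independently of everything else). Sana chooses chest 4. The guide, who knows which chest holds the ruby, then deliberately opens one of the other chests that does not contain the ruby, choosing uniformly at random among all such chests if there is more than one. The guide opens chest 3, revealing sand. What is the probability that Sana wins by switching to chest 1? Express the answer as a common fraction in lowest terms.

2/5

Apply Bayes' rule, conditioning on where the ruby actually is.
If it is in chest 1 (prior 1/4): the guide has 2 equally likely choices, so probability 1/2; weight (1/4)·(1/2) = 1/8.
If it is in chest 2 (prior 1/8): the guide has 2 equally likely choices, so probability 1/2; weight (1/8)·(1/2) = 1/16.
If it is in chest 3 (prior 1/4): the guide opened chest 3, so this case is ruled out; weight (1/4)·0 = 0.
If it is in chest 4 (prior 3/8): the guide has 3 equally likely choices, so probability 1/3; weight (3/8)·(1/3) = 1/8.
The weights sum to 5/16.
So P(the ruby in chest 1 | the guide opened chest 3) = (1/8) / (5/16) = 2/5.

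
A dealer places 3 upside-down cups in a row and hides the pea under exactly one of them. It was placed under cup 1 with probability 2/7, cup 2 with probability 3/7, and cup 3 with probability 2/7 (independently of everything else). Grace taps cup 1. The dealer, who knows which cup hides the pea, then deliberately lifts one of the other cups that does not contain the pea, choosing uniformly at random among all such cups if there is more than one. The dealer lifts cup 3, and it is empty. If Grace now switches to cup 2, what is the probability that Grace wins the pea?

3/4

Condition on the true location of the pea.
If it is under cup 1 (prior 2/7): the dealer has 2 equally likely choices, so probability 1/2; weight (2/7)·(1/2) = 1/7.
If it is under cup 2 (prior 3/7): the dealer has no choice, probability 1; weight (3/7)·1 = 3/7.
If it is under cup 3 (prior 2/7): the dealer opened cup 3, so this case is ruled out; weight (2/7)·0 = 0.
The weights sum to 4/7.
So P(the pea under cup 2 | the dealer opened cup 3) = (3/7) / (4/7) = 3/4.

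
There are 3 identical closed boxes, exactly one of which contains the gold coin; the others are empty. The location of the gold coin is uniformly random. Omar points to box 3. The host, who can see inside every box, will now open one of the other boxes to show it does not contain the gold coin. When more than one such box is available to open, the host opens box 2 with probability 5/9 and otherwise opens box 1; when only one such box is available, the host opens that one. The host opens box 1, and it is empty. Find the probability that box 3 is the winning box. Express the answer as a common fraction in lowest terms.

Condition on the true location of the gold coin.
If it is in box 1 (prior 1/3): the host opened box 1, so this case is ruled out; weight (1/3)·0 = 0.
If it is in box 2 (prior 1/3): only box 1 is available, probability 1; weight (1/3)·1 = 1/3.
If it is in box 3 (prior 1/3): box 2 is available but not opened, probability 4/9; weight (1/3)·(4/9) = 4/27.
The weights sum to 13/27.
So P(the gold coin in box 3 | the host opened box 1) = (4/27) / (13/27) = 4/13.

4/13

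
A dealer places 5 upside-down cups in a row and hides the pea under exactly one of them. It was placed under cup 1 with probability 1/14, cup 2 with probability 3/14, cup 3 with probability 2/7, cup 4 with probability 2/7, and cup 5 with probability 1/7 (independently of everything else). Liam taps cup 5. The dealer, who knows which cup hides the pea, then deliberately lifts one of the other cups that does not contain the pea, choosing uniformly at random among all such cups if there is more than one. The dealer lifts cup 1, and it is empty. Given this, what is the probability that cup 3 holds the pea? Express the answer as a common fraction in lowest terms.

Condition on the true location of the pea.
If it is under cup 1 (prior 1/14): the dealer opened cup 1, so this case is ruled out; weight (1/14)·0 = 0.
If it is under cup 2 (prior 3/14): the dealer has 3 equally likely choices, so probability 1/3; weight (3/14)·(1/3) = 1/14.
If it is under either of cups 3 and 4 (prior 2/7 each): the dealer has 3 equally likely choices, so probability 1/3; weight (2/7)·(1/3) = 2/21 each.
If it is under cup 5 (prior 1/7): the dealer has 4 equally likely choices, so probability 1/4; weight (1/7)·(1/4) = 1/28.
The weights sum to 25/84.
So P(the pea under cup 3 | the dealer opened cup 1) = (2/21) / (25/84) = 8/25.

8/25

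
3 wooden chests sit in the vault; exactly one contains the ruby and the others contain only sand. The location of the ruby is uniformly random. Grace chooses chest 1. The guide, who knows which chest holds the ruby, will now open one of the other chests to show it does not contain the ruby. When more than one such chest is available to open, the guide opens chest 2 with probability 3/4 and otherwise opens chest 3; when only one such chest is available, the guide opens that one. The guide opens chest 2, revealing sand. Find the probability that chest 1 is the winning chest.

Condition on the true location of the ruby.
If it is in chest 1 (prior 1/3): chest 2 is available, opened with probability 3/4; weight (1/3)·(3/4) = 1/4.
If it is in chest 2 (prior 1/3): the guide opened chest 2, so this case is ruled out; weight (1/3)·0 = 0.
If it is in chest 3 (prior 1/3): only chest 2 is available, probability 1; weight (1/3)·1 = 1/3.
The weights sum to 7/12.
So P(the ruby in chest 1 | the guide opened chest 2) = (1/4) / (7/12) = 3/7.

3/7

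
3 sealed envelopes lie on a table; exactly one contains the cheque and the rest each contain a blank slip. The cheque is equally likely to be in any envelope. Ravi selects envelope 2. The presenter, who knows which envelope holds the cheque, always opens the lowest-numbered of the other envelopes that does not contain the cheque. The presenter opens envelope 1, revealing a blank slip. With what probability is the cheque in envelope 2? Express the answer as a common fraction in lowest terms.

1/2

Condition on the true location of the cheque.
If it is in envelope 1 (prior 1/3): the presenter opened envelope 1, so this case is ruled out; weight (1/3)·0 = 0.
If it is in either of envelopes 2 and 3 (prior 1/3 each): envelope 1 is the lowest-numbered option available, probability 1; weight (1/3)·1 = 1/3 each.
The weights sum to 2/3.
So P(the cheque in envelope 2 | the presenter opened envelope 1) = (1/3) / (2/3) = 1/2.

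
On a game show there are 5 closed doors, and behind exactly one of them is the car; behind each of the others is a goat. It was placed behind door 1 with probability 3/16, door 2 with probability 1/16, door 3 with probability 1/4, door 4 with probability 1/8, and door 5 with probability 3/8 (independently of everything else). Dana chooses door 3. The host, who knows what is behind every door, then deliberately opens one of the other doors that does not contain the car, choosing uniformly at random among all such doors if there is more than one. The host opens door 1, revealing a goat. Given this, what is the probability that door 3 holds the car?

Apply Bayes' rule, conditioning on where the car actually is.
If it is behind door 1 (prior 3/16): the host opened door 1, so this case is ruled out; weight (3/16)·0 = 0.
If it is behind door 2 (prior 1/16): the host has 3 equally likely choices, so probability 1/3; weight (1/16)·(1/3) = 1/48.
If it is behind door 3 (prior 1/4): the host has 4 equally likely choices, so probability 1/4; weight (1/4)·(1/4) = 1/16.
If it is behind door 4 (prior 1/8): the host has 3 equally likely choices, so probability 1/3; weight (1/8)·(1/3) = 1/24.
If it is behind door 5 (prior 3/8): the host has 3 equally likely choices, so probability 1/3; weight (3/8)·(1/3) = 1/8.
The weights sum to 1/4.
So P(the car behind door 3 | the host opened door 1) = (1/16) / (1/4) = 1/4.

1/4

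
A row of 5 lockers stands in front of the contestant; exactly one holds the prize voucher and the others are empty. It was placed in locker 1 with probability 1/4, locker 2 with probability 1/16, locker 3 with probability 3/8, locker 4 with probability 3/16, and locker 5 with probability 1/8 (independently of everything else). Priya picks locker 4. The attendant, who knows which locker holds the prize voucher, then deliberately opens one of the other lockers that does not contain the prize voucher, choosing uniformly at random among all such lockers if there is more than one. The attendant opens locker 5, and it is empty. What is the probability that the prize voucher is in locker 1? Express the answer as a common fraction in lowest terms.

16/53

Apply Bayes' rule, conditioning on where the prize voucher actually is.
If it is in locker 1 (prior 1/4): the attendant has 3 equally likely choices, so probability 1/3; weight (1/4)·(1/3) = 1/12.
If it is in locker 2 (prior 1/16): the attendant has 3 equally likely choices, so probability 1/3; weight (1/16)·(1/3) = 1/48.
If it is in locker 3 (prior 3/8): the attendant has 3 equally likely choices, so probability 1/3; weight (3/8)·(1/3) = 1/8.
If it is in locker 4 (prior 3/16): the attendant has 4 equally likely choices, so probability 1/4; weight (3/16)·(1/4) = 3/64.
If it is in locker 5 (prior 1/8): the attendant opened locker 5, so this case is ruled out; weight (1/8)·0 = 0.
The weights sum to 53/192.
So P(the prize voucher in locker 1 | the attendant opened locker 5) = (1/12) / (53/192) = 16/53.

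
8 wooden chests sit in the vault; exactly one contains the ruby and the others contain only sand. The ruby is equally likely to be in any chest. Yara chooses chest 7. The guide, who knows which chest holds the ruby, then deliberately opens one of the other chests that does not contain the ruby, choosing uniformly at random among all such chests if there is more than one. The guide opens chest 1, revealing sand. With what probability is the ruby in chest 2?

Apply Bayes' rule, conditioning on where the ruby actually is.
If it is in chest 1 (prior 1/8): the guide opened chest 1, so this case is ruled out; weight (1/8)·0 = 0.
If it is in any of chests 2, 3, 4, 5, 6, and 8 (prior 1/8 each): the guide has 6 equally likely choices, so probability 1/6; weight (1/8)·(1/6) = 1/48 each.
If it is in chest 7 (prior 1/8): the guide has 7 equally likely choices, so probability 1/7; weight (1/8)·(1/7) = 1/56.
The weights sum to 1/7.
So P(the ruby in chest 2 | the guide opened chest 1) = (1/48) / (1/7) = 7/48.

7/48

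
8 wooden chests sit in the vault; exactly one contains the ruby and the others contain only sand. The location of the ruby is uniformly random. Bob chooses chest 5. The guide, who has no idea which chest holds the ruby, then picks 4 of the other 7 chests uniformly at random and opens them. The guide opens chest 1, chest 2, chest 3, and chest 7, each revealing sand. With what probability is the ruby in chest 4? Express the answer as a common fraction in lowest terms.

Because the guide chose which chests to open without knowing where the ruby is, the choice is independent of the prize location. Learning that none of the 4 opened chests holds the ruby simply rules out those 4 locations and leaves the remaining 4 chests still equally likely by symmetry.
So P(the ruby in chest 4) = 1/4.

1/4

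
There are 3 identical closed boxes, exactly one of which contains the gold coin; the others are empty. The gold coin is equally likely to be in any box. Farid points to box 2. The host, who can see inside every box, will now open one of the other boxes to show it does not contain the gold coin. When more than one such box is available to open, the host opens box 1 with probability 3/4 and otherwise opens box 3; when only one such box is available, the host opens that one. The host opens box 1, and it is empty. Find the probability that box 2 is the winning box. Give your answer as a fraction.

3/7

Consider each possible location of the gold coin in turn.
If it is in box 1 (prior 1/3): the host opened box 1, so this case is ruled out; weight (1/3)·0 = 0.
If it is in box 2 (prior 1/3): box 1 is available, opened with probability 3/4; weight (1/3)·(3/4) = 1/4.
If it is in box 3 (prior 1/3): only box 1 is available, probability 1; weight (1/3)·1 = 1/3.
The weights sum to 7/12.
So P(the gold coin in box 2 | the host opened box 1) = (1/4) / (7/12) = 3/7.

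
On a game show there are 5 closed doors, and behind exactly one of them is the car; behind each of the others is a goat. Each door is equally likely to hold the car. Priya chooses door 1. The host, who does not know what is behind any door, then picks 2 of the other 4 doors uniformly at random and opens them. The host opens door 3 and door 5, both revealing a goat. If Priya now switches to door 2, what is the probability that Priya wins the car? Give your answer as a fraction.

Because the host chose which doors to open without knowing where the car is, the choice is independent of the prize location. Learning that none of the 2 opened doors holds the car simply rules out those 2 locations and leaves the remaining 3 doors still equally likely by symmetry.
So P(the car behind door 2) = 1/3.

1/3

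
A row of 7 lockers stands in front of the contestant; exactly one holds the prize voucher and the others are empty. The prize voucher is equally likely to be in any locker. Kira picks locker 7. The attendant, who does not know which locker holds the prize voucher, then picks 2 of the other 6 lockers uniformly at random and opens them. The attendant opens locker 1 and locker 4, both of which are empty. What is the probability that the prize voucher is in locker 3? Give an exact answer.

1/5

Apply Bayes' rule, conditioning on where the prize voucher actually is.
If it is in either of lockers 1 and 4 (prior 1/7 each): that locker was opened and seen not to hold the prize — ruled out; weight (1/7)·0 = 0 each.
If it is in any of lockers 2, 3, 5, 6, and 7 (prior 1/7 each): the attendant picks exactly this set with probability 1/15 regardless, and none is the prize; weight (1/7)·(1/15) = 1/105 each.
The weights sum to 1/21.
So P(the prize voucher in locker 3 | the attendant opened locker 1 and locker 4) = (1/105) / (1/21) = 1/5.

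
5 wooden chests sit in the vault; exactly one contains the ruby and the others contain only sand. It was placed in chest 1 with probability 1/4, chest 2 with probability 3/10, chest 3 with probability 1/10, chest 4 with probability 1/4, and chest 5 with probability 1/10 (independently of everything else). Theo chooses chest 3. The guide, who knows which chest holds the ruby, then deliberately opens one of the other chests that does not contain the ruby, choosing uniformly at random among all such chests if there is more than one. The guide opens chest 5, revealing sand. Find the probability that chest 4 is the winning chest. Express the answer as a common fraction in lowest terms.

2/7

Condition on the true location of the ruby.
If it is in either of chests 1 and 4 (prior 1/4 each): the guide has 3 equally likely choices, so probability 1/3; weight (1/4)·(1/3) = 1/12 each.
If it is in chest 2 (prior 3/10): the guide has 3 equally likely choices, so probability 1/3; weight (3/10)·(1/3) = 1/10.
If it is in chest 3 (prior 1/10): the guide has 4 equally likely choices, so probability 1/4; weight (1/10)·(1/4) = 1/40.
If it is in chest 5 (prior 1/10): the guide opened chest 5, so this case is ruled out; weight (1/10)·0 = 0.
The weights sum to 7/24.
So P(the ruby in chest 4 | the guide opened chest 5) = (1/12) / (7/24) = 2/7.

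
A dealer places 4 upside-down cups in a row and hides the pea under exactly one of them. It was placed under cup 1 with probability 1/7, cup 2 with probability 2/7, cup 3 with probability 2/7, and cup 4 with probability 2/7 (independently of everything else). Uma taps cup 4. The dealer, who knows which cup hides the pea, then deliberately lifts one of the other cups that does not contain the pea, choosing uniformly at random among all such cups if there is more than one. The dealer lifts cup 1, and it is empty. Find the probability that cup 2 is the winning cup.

3/8

Consider each possible location of the pea in turn.
If it is under cup 1 (prior 1/7): the dealer opened cup 1, so this case is ruled out; weight (1/7)·0 = 0.
If it is under either of cups 2 and 3 (prior 2/7 each): the dealer has 2 equally likely choices, so probability 1/2; weight (2/7)·(1/2) = 1/7 each.
If it is under cup 4 (prior 2/7): the dealer has 3 equally likely choices, so probability 1/3; weight (2/7)·(1/3) = 2/21.
The weights sum to 8/21.
So P(the pea under cup 2 | the dealer opened cup 1) = (1/7) / (8/21) = 3/8.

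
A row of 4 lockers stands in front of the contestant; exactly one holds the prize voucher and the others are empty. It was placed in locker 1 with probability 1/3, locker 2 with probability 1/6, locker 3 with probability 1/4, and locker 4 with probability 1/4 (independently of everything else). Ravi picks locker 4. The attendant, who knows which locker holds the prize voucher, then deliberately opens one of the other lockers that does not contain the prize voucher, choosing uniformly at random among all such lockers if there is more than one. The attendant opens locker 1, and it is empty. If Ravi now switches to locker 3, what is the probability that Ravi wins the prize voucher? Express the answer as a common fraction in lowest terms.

Apply Bayes' rule, conditioning on where the prize voucher actually is.
If it is in locker 1 (prior 1/3): the attendant opened locker 1, so this case is ruled out; weight (1/3)·0 = 0.
If it is in locker 2 (prior 1/6): the attendant has 2 equally likely choices, so probability 1/2; weight (1/6)·(1/2) = 1/12.
If it is in locker 3 (prior 1/4): the attendant has 2 equally likely choices, so probability 1/2; weight (1/4)·(1/2) = 1/8.
If it is in locker 4 (prior 1/4): the attendant has 3 equally likely choices, so probability 1/3; weight (1/4)·(1/3) = 1/12.
The weights sum to 7/24.
So P(the prize voucher in locker 3 | the attendant opened locker 1) = (1/8) / (7/24) = 3/7.

3/7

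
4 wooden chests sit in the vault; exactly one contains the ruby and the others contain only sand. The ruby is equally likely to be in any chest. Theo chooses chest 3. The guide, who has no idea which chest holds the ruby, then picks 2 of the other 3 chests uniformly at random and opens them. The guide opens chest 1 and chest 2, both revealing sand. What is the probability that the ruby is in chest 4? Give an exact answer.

Condition on the true location of the ruby.
If it is in either of chests 1 and 2 (prior 1/4 each): that chest was opened and seen not to hold the prize — ruled out; weight (1/4)·0 = 0 each.
If it is in either of chests 3 and 4 (prior 1/4 each): the guide picks exactly this set with probability 1/3 regardless, and none is the prize; weight (1/4)·(1/3) = 1/12 each.
The weights sum to 1/6.
So P(the ruby in chest 4 | the guide opened chest 1 and chest 2) = (1/12) / (1/6) = 1/2.

1/2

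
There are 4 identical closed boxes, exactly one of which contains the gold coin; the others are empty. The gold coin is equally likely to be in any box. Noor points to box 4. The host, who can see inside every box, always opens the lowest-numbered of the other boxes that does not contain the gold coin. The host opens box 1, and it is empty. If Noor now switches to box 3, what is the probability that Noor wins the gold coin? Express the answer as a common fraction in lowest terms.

Apply Bayes' rule, conditioning on where the gold coin actually is.
If it is in box 1 (prior 1/4): the host opened box 1, so this case is ruled out; weight (1/4)·0 = 0.
If it is in any of boxes 2, 3, and 4 (prior 1/4 each): box 1 is the lowest-numbered option available, probability 1; weight (1/4)·1 = 1/4 each.
The weights sum to 3/4.
So P(the gold coin in box 3 | the host opened box 1) = (1/4) / (3/4) = 1/3.

1/3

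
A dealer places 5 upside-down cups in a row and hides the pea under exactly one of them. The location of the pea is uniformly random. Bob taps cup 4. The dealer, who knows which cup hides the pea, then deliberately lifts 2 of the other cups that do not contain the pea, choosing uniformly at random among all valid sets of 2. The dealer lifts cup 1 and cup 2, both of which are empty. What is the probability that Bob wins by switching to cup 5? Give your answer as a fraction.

Consider each possible location of the pea in turn.
If it is under either of cups 1 and 2 (prior 1/5 each): that cup was opened and seen not to hold the prize — ruled out; weight (1/5)·0 = 0 each.
If it is under either of cups 3 and 5 (prior 1/5 each): the dealer has 3 equally likely choices, so probability 1/3; weight (1/5)·(1/3) = 1/15 each.
If it is under cup 4 (prior 1/5): the dealer has 6 equally likely choices, so probability 1/6; weight (1/5)·(1/6) = 1/30.
The weights sum to 1/6.
So P(the pea under cup 5 | the dealer opened cup 1 and cup 2) = (1/15) / (1/6) = 2/5.

2/5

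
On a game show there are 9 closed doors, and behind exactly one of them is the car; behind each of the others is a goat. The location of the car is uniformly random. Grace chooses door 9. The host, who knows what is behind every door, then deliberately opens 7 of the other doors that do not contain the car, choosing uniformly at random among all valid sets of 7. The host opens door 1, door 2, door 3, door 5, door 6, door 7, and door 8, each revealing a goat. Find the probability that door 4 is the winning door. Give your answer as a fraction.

8/9

Condition on the true location of the car.
If it is behind any of doors 1, 2, 3, 5, 6, 7, and 8 (prior 1/9 each): that door was opened and seen not to hold the prize — ruled out; weight (1/9)·0 = 0 each.
If it is behind door 4 (prior 1/9): the host has no choice, probability 1; weight (1/9)·1 = 1/9.
If it is behind door 9 (prior 1/9): the host has 8 equally likely choices, so probability 1/8; weight (1/9)·(1/8) = 1/72.
The weights sum to 1/8.
So P(the car behind door 4 | the host opened door 1, door 2, door 3, door 5, door 6, door 7, and door 8) = (1/9) / (1/8) = 8/9.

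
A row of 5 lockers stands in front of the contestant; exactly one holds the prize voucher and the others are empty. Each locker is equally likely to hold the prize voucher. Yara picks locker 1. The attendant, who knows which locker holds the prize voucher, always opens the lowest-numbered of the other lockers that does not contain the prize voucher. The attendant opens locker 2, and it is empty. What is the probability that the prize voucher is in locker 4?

1/4

Consider each possible location of the prize voucher in turn.
If it is in any of lockers 1, 3, 4, and 5 (prior 1/5 each): locker 2 is the lowest-numbered option available, probability 1; weight (1/5)·1 = 1/5 each.
If it is in locker 2 (prior 1/5): the attendant opened locker 2, so this case is ruled out; weight (1/5)·0 = 0.
The weights sum to 4/5.
So P(the prize voucher in locker 4 | the attendant opened locker 2) = (1/5) / (4/5) = 1/4.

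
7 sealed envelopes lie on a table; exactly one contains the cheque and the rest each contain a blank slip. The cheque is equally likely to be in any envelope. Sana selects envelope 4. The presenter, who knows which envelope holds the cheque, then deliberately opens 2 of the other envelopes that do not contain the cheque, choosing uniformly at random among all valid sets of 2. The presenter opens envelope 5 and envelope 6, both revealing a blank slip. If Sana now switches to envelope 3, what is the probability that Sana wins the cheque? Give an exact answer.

3/14

Apply Bayes' rule, conditioning on where the cheque actually is.
If it is in any of envelopes 1, 2, 3, and 7 (prior 1/7 each): the presenter has 10 equally likely choices, so probability 1/10; weight (1/7)·(1/10) = 1/70 each.
If it is in envelope 4 (prior 1/7): the presenter has 15 equally likely choices, so probability 1/15; weight (1/7)·(1/15) = 1/105.
If it is in either of envelopes 5 and 6 (prior 1/7 each): that envelope was opened and seen not to hold the prize — ruled out; weight (1/7)·0 = 0 each.
The weights sum to 1/15.
So P(the cheque in envelope 3 | the presenter opened envelope 5 and envelope 6) = (1/70) / (1/15) = 3/14.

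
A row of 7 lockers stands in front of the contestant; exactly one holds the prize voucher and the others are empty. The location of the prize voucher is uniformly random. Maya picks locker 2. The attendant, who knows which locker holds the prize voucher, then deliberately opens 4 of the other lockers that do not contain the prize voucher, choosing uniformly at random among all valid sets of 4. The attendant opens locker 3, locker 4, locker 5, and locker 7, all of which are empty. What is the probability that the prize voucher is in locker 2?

Apply Bayes' rule, conditioning on where the prize voucher actually is.
If it is in either of lockers 1 and 6 (prior 1/7 each): the attendant has 5 equally likely choices, so probability 1/5; weight (1/7)·(1/5) = 1/35 each.
If it is in locker 2 (prior 1/7): the attendant has 15 equally likely choices, so probability 1/15; weight (1/7)·(1/15) = 1/105.
If it is in any of lockers 3, 4, 5, and 7 (prior 1/7 each): that locker was opened and seen not to hold the prize — ruled out; weight (1/7)·0 = 0 each.
The weights sum to 1/15.
So P(the prize voucher in locker 2 | the attendant opened locker 3, locker 4, locker 5, and locker 7) = (1/105) / (1/15) = 1/7.

1/7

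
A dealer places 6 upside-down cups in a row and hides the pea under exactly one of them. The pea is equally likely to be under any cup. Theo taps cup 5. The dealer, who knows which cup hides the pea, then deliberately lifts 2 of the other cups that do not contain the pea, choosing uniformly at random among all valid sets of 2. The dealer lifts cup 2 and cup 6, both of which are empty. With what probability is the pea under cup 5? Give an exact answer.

Consider each possible location of the pea in turn.
If it is under any of cups 1, 3, and 4 (prior 1/6 each): the dealer has 6 equally likely choices, so probability 1/6; weight (1/6)·(1/6) = 1/36 each.
If it is under either of cups 2 and 6 (prior 1/6 each): that cup was opened and seen not to hold the prize — ruled out; weight (1/6)·0 = 0 each.
If it is under cup 5 (prior 1/6): the dealer has 10 equally likely choices, so probability 1/10; weight (1/6)·(1/10) = 1/60.
The weights sum to 1/10.
So P(the pea under cup 5 | the dealer opened cup 2 and cup 6) = (1/60) / (1/10) = 1/6.

1/6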